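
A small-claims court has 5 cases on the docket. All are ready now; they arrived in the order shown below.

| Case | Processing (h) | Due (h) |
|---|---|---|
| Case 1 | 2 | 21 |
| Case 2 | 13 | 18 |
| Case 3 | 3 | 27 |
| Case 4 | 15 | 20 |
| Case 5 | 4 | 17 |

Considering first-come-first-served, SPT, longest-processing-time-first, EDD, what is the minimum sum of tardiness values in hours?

FIFO (arrival order): Case 1 Case 2 Case 3 Case 4 Case 5.
Case 1: 0→2, due 21, tardiness 0
Case 2: 2→15, due 18, tardiness 0
Case 3: 15→18, due 27, tardiness 0
Case 4: 18→33, due 20, tardiness 13
Case 5: 33→37, due 17, tardiness 20
Sum = 0+0+0+13+20 = 33.
SPT (increasing processing time): Case 1 Case 3 Case 5 Case 2 Case 4.
Case 1: 0→2, due 21, tardiness 0
Case 3: 2→5, due 27, tardiness 0
Case 5: 5→9, due 17, tardiness 0
Case 2: 9→22, due 18, tardiness 4
Case 4: 22→37, due 20, tardiness 17
Sum = 0+0+0+4+17 = 21.
LPT (decreasing processing time): Case 4 Case 2 Case 5 Case 3 Case 1.
Case 4: 0→15, due 20, tardiness 0
Case 2: 15→28, due 18, tardiness 10
Case 5: 28→32, due 17, tardiness 15
Case 3: 32→35, due 27, tardiness 8
Case 1: 35→37, due 21, tardiness 16
Sum = 0+10+15+8+16 = 49.
EDD (increasing due date): Case 5 Case 2 Case 4 Case 1 Case 3.
Case 5: 0→4, due 17, tardiness 0
Case 2: 4→17, due 18, tardiness 0
Case 4: 17→32, due 20, tardiness 12
Case 1: 32→34, due 21, tardiness 13
Case 3: 34→37, due 27, tardiness 10
Sum = 0+0+12+13+10 = 35.
FIFO 33, SPT 21, LPT 49, EDD 35 → minimum 21.

21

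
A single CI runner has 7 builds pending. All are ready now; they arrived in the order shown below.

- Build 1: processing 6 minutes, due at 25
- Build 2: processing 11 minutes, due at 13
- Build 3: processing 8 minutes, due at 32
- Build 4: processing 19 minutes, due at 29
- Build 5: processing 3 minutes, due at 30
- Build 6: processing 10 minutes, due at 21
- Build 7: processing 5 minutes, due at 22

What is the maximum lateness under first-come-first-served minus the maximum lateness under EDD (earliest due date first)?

10

FIFO (arrival order): Build 1 Build 2 Build 3 Build 4 Build 5 Build 6 Build 7.
Build 1: 0→6, due 25, lateness -19
Build 2: 6→17, due 13, lateness 4
Build 3: 17→25, due 32, lateness -7
Build 4: 25→44, due 29, lateness 15
Build 5: 44→47, due 30, lateness 17
Build 6: 47→57, due 21, lateness 36
Build 7: 57→62, due 22, lateness 40
Maximum = 40.
EDD (increasing due date): Build 2 Build 6 Build 7 Build 1 Build 4 Build 5 Build 3.
Build 2: 0→11, due 13, lateness -2
Build 6: 11→21, due 21, lateness 0
Build 7: 21→26, due 22, lateness 4
Build 1: 26→32, due 25, lateness 7
Build 4: 32→51, due 29, lateness 22
Build 5: 51→54, due 30, lateness 24
Build 3: 54→62, due 32, lateness 30
Maximum = 30.
Difference = 40 − 30 = 10.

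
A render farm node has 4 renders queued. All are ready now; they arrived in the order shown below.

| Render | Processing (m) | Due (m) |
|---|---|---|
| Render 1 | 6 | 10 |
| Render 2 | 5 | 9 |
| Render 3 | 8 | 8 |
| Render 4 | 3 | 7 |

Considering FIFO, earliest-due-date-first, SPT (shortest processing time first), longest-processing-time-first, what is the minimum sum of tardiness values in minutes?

18

FIFO (arrival order): Render 1 Render 2 Render 3 Render 4.
Render 1: 0→6, due 10, tardiness 0
Render 2: 6→11, due 9, tardiness 2
Render 3: 11→19, due 8, tardiness 11
Render 4: 19→22, due 7, tardiness 15
Sum = 0+2+11+15 = 28.
EDD (increasing due date): Render 4 Render 3 Render 2 Render 1.
Render 4: 0→3, due 7, tardiness 0
Render 3: 3→11, due 8, tardiness 3
Render 2: 11→16, due 9, tardiness 7
Render 1: 16→22, due 10, tardiness 12
Sum = 0+3+7+12 = 22.
SPT (increasing processing time): Render 4 Render 2 Render 1 Render 3.
Render 4: 0→3, due 7, tardiness 0
Render 2: 3→8, due 9, tardiness 0
Render 1: 8→14, due 10, tardiness 4
Render 3: 14→22, due 8, tardiness 14
Sum = 0+0+4+14 = 18.
LPT (decreasing processing time): Render 3 Render 1 Render 2 Render 4.
Render 3: 0→8, due 8, tardiness 0
Render 1: 8→14, due 10, tardiness 4
Render 2: 14→19, due 9, tardiness 10
Render 4: 19→22, due 7, tardiness 15
Sum = 0+4+10+15 = 29.
FIFO 28, EDD 22, SPT 18, LPT 29 → minimum 18.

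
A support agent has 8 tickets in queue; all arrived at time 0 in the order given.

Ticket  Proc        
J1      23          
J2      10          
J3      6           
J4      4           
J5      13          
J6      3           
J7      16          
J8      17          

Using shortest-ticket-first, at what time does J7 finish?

SPT (increasing processing time): J6 J4 J3 J2 J5 J7 J8 J1.
J6: 0→3
J4: 3→7
J3: 7→13
J2: 13→23
J5: 23→36
J7: 36→52

52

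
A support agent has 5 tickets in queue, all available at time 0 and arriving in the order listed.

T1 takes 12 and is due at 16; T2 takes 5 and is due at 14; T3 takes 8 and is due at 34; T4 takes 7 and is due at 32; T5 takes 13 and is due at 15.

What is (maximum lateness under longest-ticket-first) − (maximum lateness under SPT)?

1

LPT (decreasing processing time): T5 T1 T3 T4 T2.
T5: 0→13, due 15, lateness -2
T1: 13→25, due 16, lateness 9
T3: 25→33, due 34, lateness -1
T4: 33→40, due 32, lateness 8
T2: 40→45, due 14, lateness 31
Maximum = 31.
SPT (increasing processing time): T2 T4 T3 T1 T5.
T2: 0→5, due 14, lateness -9
T4: 5→12, due 32, lateness -20
T3: 12→20, due 34, lateness -14
T1: 20→32, due 16, lateness 16
T5: 32→45, due 15, lateness 30
Maximum = 30.
Difference = 31 − 30 = 1.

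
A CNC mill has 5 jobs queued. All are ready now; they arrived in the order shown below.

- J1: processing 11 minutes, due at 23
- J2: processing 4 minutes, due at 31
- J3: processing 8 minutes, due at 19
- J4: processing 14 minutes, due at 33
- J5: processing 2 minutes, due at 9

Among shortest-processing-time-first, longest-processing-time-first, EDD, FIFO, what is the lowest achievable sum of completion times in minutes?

86

SPT (increasing processing time): J5 J2 J3 J1 J4.
J5: 0→2
J2: 2→6
J3: 6→14
J1: 14→25
J4: 25→39
Sum = 2+6+14+25+39 = 86.
LPT (decreasing processing time): J4 J1 J3 J2 J5.
J4: 0→14
J1: 14→25
J3: 25→33
J2: 33→37
J5: 37→39
Sum = 14+25+33+37+39 = 148.
EDD (increasing due date): J5 J3 J1 J2 J4.
J5: 0→2
J3: 2→10
J1: 10→21
J2: 21→25
J4: 25→39
Sum = 2+10+21+25+39 = 97.
FIFO (arrival order): J1 J2 J3 J4 J5.
J1: 0→11
J2: 11→15
J3: 15→23
J4: 23→37
J5: 37→39
Sum = 11+15+23+37+39 = 125.
SPT 86, LPT 148, EDD 97, FIFO 125 → minimum 86.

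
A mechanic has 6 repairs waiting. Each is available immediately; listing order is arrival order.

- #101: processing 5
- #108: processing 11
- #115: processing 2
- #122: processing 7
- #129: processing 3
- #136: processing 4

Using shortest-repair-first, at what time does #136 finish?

SPT (increasing processing time): #115 #129 #136 #101 #122 #108.
#115: 0→2
#129: 2→5
#136: 5→9

9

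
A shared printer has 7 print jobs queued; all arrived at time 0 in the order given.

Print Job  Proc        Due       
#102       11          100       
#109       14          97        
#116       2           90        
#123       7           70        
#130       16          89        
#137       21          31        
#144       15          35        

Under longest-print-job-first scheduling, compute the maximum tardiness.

17

LPT (decreasing processing time): #137 #130 #144 #109 #102 #123 #116.
#137: 0→21, due 31, tardiness 0
#130: 21→37, due 89, tardiness 0
#144: 37→52, due 35, tardiness 17
#109: 52→66, due 97, tardiness 0
#102: 66→77, due 100, tardiness 0
#123: 77→84, due 70, tardiness 14
#116: 84→86, due 90, tardiness 0
Maximum = 17.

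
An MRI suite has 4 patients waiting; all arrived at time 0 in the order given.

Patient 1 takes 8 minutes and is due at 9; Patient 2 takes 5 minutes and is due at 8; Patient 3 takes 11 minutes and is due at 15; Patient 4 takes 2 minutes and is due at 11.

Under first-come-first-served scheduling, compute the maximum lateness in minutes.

15

FIFO (arrival order): Patient 1 Patient 2 Patient 3 Patient 4.
Patient 1: 0→8, due 9, lateness -1
Patient 2: 8→13, due 8, lateness 5
Patient 3: 13→24, due 15, lateness 9
Patient 4: 24→26, due 11, lateness 15
Maximum = 15.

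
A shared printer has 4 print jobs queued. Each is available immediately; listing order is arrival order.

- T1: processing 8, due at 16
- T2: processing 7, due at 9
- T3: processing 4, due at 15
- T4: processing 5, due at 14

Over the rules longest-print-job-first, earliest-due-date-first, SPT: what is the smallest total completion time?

LPT (decreasing processing time): T1 T2 T4 T3.
T1: 0→8
T2: 8→15
T4: 15→20
T3: 20→24
Sum = 8+15+20+24 = 67.
EDD (increasing due date): T2 T4 T3 T1.
T2: 0→7
T4: 7→12
T3: 12→16
T1: 16→24
Sum = 7+12+16+24 = 59.
SPT (increasing processing time): T3 T4 T2 T1.
T3: 0→4
T4: 4→9
T2: 9→16
T1: 16→24
Sum = 4+9+16+24 = 53.
LPT 67, EDD 59, SPT 53 → minimum 53.

53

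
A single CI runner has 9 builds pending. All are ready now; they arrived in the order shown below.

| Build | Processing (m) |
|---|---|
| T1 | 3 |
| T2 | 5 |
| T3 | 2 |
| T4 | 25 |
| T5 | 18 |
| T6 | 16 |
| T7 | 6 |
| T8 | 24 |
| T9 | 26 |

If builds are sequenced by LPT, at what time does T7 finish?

115

LPT (decreasing processing time): T9 T4 T8 T5 T6 T7 T2 T1 T3.
T9: 0→26
T4: 26→51
T8: 51→75
T5: 75→93
T6: 93→109
T7: 109→115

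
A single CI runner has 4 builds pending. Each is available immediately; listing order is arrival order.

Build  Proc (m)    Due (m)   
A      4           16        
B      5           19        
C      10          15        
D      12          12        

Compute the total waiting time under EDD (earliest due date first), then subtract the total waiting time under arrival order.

28

EDD (increasing due date): D C A B.
D: waits 0, runs 0→12
C: waits 12, runs 12→22
A: waits 22, runs 22→26
B: waits 26, runs 26→31
Sum = 0+12+22+26 = 60.
FIFO (arrival order): A B C D.
A: waits 0, runs 0→4
B: waits 4, runs 4→9
C: waits 9, runs 9→19
D: waits 19, runs 19→31
Sum = 0+4+9+19 = 32.
Difference = 60 − 32 = 28.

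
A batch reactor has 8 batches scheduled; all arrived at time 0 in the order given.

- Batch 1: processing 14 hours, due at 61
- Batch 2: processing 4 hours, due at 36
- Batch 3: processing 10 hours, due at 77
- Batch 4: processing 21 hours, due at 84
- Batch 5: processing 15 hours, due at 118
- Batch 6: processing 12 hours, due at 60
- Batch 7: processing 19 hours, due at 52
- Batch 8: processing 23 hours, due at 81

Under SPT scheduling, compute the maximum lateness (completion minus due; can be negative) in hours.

SPT (increasing processing time): Batch 2 Batch 3 Batch 6 Batch 1 Batch 5 Batch 7 Batch 4 Batch 8.
Batch 2: 0→4, due 36, lateness -32
Batch 3: 4→14, due 77, lateness -63
Batch 6: 14→26, due 60, lateness -34
Batch 1: 26→40, due 61, lateness -21
Batch 5: 40→55, due 118, lateness -63
Batch 7: 55→74, due 52, lateness 22
Batch 4: 74→95, due 84, lateness 11
Batch 8: 95→118, due 81, lateness 37
Maximum = 37.

37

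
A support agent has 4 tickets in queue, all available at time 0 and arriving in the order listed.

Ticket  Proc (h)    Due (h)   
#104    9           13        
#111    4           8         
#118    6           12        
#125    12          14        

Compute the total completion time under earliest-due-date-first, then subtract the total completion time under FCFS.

EDD (increasing due date): #111 #118 #104 #125.
#111: 0→4
#118: 4→10
#104: 10→19
#125: 19→31
Sum = 4+10+19+31 = 64.
FIFO (arrival order): #104 #111 #118 #125.
#104: 0→9
#111: 9→13
#118: 13→19
#125: 19→31
Sum = 9+13+19+31 = 72.
Difference = 64 − 72 = -8.

-8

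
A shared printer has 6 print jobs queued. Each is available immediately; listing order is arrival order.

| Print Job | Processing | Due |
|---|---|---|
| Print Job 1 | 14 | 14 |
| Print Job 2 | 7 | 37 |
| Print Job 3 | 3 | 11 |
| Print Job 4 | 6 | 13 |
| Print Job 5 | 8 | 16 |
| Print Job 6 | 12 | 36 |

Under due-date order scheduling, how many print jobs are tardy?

EDD (increasing due date): Print Job 3 Print Job 4 Print Job 1 Print Job 5 Print Job 6 Print Job 2.
Print Job 3: 0→3, due 11, tardiness 0
Print Job 4: 3→9, due 13, tardiness 0
Print Job 1: 9→23, due 14, tardiness 9
Print Job 5: 23→31, due 16, tardiness 15
Print Job 6: 31→43, due 36, tardiness 7
Print Job 2: 43→50, due 37, tardiness 13
Late print jobs: 4.

4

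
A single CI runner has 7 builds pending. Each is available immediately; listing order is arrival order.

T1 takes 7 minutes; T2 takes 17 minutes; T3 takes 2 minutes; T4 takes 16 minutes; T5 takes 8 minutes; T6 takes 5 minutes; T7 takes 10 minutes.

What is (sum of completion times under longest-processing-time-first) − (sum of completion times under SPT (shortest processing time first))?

LPT (decreasing processing time): T2 T4 T7 T5 T1 T6 T3.
T2: 0→17
T4: 17→33
T7: 33→43
T5: 43→51
T1: 51→58
T6: 58→63
T3: 63→65
Sum = 17+33+43+51+58+63+65 = 330.
SPT (increasing processing time): T3 T6 T1 T5 T7 T4 T2.
T3: 0→2
T6: 2→7
T1: 7→14
T5: 14→22
T7: 22→32
T4: 32→48
T2: 48→65
Sum = 2+7+14+22+32+48+65 = 190.
Difference = 330 − 190 = 140.

140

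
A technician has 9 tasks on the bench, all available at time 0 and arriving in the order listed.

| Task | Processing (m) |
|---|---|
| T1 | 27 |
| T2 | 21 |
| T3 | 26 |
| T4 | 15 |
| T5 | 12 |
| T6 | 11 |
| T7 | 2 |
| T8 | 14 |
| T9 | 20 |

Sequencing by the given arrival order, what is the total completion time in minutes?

841

FIFO (arrival order): T1 T2 T3 T4 T5 T6 T7 T8 T9.
T1: 0→27
T2: 27→48
T3: 48→74
T4: 74→89
T5: 89→101
T6: 101→112
T7: 112→114
T8: 114→128
T9: 128→148
Sum = 27+48+74+89+101+112+114+128+148 = 841.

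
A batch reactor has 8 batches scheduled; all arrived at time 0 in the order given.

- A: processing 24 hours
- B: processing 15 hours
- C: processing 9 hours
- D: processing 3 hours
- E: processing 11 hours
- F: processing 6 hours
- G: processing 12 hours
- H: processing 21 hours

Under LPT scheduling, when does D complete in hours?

LPT (decreasing processing time): A H B G E C F D.
A: 0→24
H: 24→45
B: 45→60
G: 60→72
E: 72→83
C: 83→92
F: 92→98
D: 98→101

101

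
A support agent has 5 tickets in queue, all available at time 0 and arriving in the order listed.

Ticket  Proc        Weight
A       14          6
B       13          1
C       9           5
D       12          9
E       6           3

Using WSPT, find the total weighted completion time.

594

WSPT (decreasing weight/processing-time ratio): D C E A B.
D: finishes 12, weight 9, w·C = 108
C: finishes 21, weight 5, w·C = 105
E: finishes 27, weight 3, w·C = 81
A: finishes 41, weight 6, w·C = 246
B: finishes 54, weight 1, w·C = 54
Sum = 108+105+81+246+54 = 594.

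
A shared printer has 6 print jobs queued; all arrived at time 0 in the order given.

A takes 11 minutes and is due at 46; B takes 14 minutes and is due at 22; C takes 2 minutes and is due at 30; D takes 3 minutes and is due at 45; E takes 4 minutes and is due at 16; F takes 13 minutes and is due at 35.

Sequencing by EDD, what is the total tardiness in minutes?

1

EDD (increasing due date): E B C F D A.
E: 0→4, due 16, tardiness 0
B: 4→18, due 22, tardiness 0
C: 18→20, due 30, tardiness 0
F: 20→33, due 35, tardiness 0
D: 33→36, due 45, tardiness 0
A: 36→47, due 46, tardiness 1
Sum = 0+0+0+0+0+1 = 1.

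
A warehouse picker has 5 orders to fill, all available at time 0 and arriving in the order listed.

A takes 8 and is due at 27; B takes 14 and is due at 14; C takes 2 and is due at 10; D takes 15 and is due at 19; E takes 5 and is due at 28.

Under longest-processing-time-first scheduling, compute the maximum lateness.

LPT (decreasing processing time): D B A E C.
D: 0→15, due 19, lateness -4
B: 15→29, due 14, lateness 15
A: 29→37, due 27, lateness 10
E: 37→42, due 28, lateness 14
C: 42→44, due 10, lateness 34
Maximum = 34.

34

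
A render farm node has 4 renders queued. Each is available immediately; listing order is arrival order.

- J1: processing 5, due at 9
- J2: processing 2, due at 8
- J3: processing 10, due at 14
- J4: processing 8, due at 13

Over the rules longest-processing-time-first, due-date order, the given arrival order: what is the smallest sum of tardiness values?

LPT (decreasing processing time): J3 J4 J1 J2.
J3: 0→10, due 14, tardiness 0
J4: 10→18, due 13, tardiness 5
J1: 18→23, due 9, tardiness 14
J2: 23→25, due 8, tardiness 17
Sum = 0+5+14+17 = 36.
EDD (increasing due date): J2 J1 J4 J3.
J2: 0→2, due 8, tardiness 0
J1: 2→7, due 9, tardiness 0
J4: 7→15, due 13, tardiness 2
J3: 15→25, due 14, tardiness 11
Sum = 0+0+2+11 = 13.
FIFO (arrival order): J1 J2 J3 J4.
J1: 0→5, due 9, tardiness 0
J2: 5→7, due 8, tardiness 0
J3: 7→17, due 14, tardiness 3
J4: 17→25, due 13, tardiness 12
Sum = 0+0+3+12 = 15.
LPT 36, EDD 13, FIFO 15 → minimum 13.

13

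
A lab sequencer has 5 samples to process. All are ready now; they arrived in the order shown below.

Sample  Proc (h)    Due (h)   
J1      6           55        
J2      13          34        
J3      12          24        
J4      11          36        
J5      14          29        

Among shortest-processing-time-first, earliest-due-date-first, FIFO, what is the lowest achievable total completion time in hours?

SPT (increasing processing time): J1 J4 J3 J2 J5.
J1: 0→6
J4: 6→17
J3: 17→29
J2: 29→42
J5: 42→56
Sum = 6+17+29+42+56 = 150.
EDD (increasing due date): J3 J5 J2 J4 J1.
J3: 0→12
J5: 12→26
J2: 26→39
J4: 39→50
J1: 50→56
Sum = 12+26+39+50+56 = 183.
FIFO (arrival order): J1 J2 J3 J4 J5.
J1: 0→6
J2: 6→19
J3: 19→31
J4: 31→42
J5: 42→56
Sum = 6+19+31+42+56 = 154.
SPT 150, EDD 183, FIFO 154 → minimum 150.

150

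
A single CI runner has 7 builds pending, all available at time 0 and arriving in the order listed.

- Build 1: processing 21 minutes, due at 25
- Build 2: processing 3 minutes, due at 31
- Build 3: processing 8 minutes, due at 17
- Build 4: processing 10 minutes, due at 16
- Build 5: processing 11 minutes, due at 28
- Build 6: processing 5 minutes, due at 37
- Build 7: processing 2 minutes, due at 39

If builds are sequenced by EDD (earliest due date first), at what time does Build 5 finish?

EDD (increasing due date): Build 4 Build 3 Build 1 Build 5 Build 2 Build 6 Build 7.
Build 4: 0→10
Build 3: 10→18
Build 1: 18→39
Build 5: 39→50

50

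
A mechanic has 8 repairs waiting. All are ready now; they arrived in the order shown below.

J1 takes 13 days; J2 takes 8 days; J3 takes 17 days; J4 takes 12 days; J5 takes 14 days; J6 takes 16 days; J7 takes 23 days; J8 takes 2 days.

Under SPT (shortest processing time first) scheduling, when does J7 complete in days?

SPT (increasing processing time): J8 J2 J4 J1 J5 J6 J3 J7.
J8: 0→2
J2: 2→10
J4: 10→22
J1: 22→35
J5: 35→49
J6: 49→65
J3: 65→82
J7: 82→105

105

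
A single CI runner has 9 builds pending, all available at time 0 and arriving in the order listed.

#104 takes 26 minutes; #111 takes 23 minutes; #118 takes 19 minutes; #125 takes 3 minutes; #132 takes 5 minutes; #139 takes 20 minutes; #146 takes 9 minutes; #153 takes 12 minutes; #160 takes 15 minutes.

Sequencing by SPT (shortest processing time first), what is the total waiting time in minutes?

353

SPT (increasing processing time): #125 #132 #146 #153 #160 #118 #139 #111 #104.
#125: waits 0, runs 0→3
#132: waits 3, runs 3→8
#146: waits 8, runs 8→17
#153: waits 17, runs 17→29
#160: waits 29, runs 29→44
#118: waits 44, runs 44→63
#139: waits 63, runs 63→83
#111: waits 83, runs 83→106
#104: waits 106, runs 106→132
Sum = 0+3+8+17+29+44+63+83+106 = 353.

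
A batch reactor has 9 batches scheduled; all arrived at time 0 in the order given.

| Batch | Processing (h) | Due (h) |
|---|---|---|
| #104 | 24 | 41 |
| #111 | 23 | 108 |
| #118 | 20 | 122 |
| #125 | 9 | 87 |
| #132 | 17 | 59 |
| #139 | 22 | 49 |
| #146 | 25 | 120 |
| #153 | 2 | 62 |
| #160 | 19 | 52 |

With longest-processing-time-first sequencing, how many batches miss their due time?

6

LPT (decreasing processing time): #146 #104 #111 #139 #118 #160 #132 #125 #153.
#146: 0→25, due 120, tardiness 0
#104: 25→49, due 41, tardiness 8
#111: 49→72, due 108, tardiness 0
#139: 72→94, due 49, tardiness 45
#118: 94→114, due 122, tardiness 0
#160: 114→133, due 52, tardiness 81
#132: 133→150, due 59, tardiness 91
#125: 150→159, due 87, tardiness 72
#153: 159→161, due 62, tardiness 99
Late batches: 6.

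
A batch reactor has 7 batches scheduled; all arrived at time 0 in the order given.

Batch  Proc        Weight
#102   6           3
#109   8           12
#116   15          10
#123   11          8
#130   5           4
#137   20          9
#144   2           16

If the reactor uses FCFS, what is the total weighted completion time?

2633

FIFO (arrival order): #102 #109 #116 #123 #130 #137 #144.
#102: finishes 6, weight 3, w·C = 18
#109: finishes 14, weight 12, w·C = 168
#116: finishes 29, weight 10, w·C = 290
#123: finishes 40, weight 8, w·C = 320
#130: finishes 45, weight 4, w·C = 180
#137: finishes 65, weight 9, w·C = 585
#144: finishes 67, weight 16, w·C = 1072
Sum = 18+168+290+320+180+585+1072 = 2633.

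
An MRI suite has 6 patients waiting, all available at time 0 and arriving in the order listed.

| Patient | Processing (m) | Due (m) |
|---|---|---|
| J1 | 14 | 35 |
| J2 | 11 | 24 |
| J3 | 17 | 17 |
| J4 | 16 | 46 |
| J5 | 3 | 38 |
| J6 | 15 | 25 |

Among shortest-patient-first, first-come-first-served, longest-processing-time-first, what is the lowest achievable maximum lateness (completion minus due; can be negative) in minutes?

SPT (increasing processing time): J5 J2 J1 J6 J4 J3.
J5: 0→3, due 38, lateness -35
J2: 3→14, due 24, lateness -10
J1: 14→28, due 35, lateness -7
J6: 28→43, due 25, lateness 18
J4: 43→59, due 46, lateness 13
J3: 59→76, due 17, lateness 59
Maximum = 59.
FIFO (arrival order): J1 J2 J3 J4 J5 J6.
J1: 0→14, due 35, lateness -21
J2: 14→25, due 24, lateness 1
J3: 25→42, due 17, lateness 25
J4: 42→58, due 46, lateness 12
J5: 58→61, due 38, lateness 23
J6: 61→76, due 25, lateness 51
Maximum = 51.
LPT (decreasing processing time): J3 J4 J6 J1 J2 J5.
J3: 0→17, due 17, lateness 0
J4: 17→33, due 46, lateness -13
J6: 33→48, due 25, lateness 23
J1: 48→62, due 35, lateness 27
J2: 62→73, due 24, lateness 49
J5: 73→76, due 38, lateness 38
Maximum = 49.
SPT 59, FIFO 51, LPT 49 → minimum 49.

49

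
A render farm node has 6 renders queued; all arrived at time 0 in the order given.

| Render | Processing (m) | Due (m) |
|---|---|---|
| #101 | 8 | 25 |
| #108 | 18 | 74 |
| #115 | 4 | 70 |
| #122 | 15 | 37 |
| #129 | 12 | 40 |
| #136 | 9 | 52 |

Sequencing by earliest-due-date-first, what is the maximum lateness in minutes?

-5

EDD (increasing due date): #101 #122 #129 #136 #115 #108.
#101: 0→8, due 25, lateness -17
#122: 8→23, due 37, lateness -14
#129: 23→35, due 40, lateness -5
#136: 35→44, due 52, lateness -8
#115: 44→48, due 70, lateness -22
#108: 48→66, due 74, lateness -8
Maximum = -5.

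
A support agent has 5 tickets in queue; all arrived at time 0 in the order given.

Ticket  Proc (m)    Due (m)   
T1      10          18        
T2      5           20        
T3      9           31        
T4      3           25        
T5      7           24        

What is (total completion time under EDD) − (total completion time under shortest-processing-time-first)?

EDD (increasing due date): T1 T2 T5 T4 T3.
T1: 0→10
T2: 10→15
T5: 15→22
T4: 22→25
T3: 25→34
Sum = 10+15+22+25+34 = 106.
SPT (increasing processing time): T4 T2 T5 T3 T1.
T4: 0→3
T2: 3→8
T5: 8→15
T3: 15→24
T1: 24→34
Sum = 3+8+15+24+34 = 84.
Difference = 106 − 84 = 22.

22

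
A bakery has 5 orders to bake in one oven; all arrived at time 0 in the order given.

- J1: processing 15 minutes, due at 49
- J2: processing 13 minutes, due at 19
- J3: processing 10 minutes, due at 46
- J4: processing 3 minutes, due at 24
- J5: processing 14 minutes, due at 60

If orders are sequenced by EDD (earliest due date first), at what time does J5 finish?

55

EDD (increasing due date): J2 J4 J3 J1 J5.
J2: 0→13
J4: 13→16
J3: 16→26
J1: 26→41
J5: 41→55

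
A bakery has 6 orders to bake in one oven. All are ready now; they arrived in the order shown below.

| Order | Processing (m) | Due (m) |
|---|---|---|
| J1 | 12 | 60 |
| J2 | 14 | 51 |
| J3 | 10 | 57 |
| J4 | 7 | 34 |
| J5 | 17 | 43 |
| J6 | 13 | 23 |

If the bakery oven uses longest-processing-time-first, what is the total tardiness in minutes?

69

LPT (decreasing processing time): J5 J2 J6 J1 J3 J4.
J5: 0→17, due 43, tardiness 0
J2: 17→31, due 51, tardiness 0
J6: 31→44, due 23, tardiness 21
J1: 44→56, due 60, tardiness 0
J3: 56→66, due 57, tardiness 9
J4: 66→73, due 34, tardiness 39
Sum = 0+0+21+0+9+39 = 69.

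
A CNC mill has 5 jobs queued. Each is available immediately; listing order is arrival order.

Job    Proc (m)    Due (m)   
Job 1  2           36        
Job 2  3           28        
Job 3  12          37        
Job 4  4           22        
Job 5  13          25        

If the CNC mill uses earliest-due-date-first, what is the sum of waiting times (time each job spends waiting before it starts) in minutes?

63

EDD (increasing due date): Job 4 Job 5 Job 2 Job 1 Job 3.
Job 4: waits 0, runs 0→4
Job 5: waits 4, runs 4→17
Job 2: waits 17, runs 17→20
Job 1: waits 20, runs 20→22
Job 3: waits 22, runs 22→34
Sum = 0+4+17+20+22 = 63.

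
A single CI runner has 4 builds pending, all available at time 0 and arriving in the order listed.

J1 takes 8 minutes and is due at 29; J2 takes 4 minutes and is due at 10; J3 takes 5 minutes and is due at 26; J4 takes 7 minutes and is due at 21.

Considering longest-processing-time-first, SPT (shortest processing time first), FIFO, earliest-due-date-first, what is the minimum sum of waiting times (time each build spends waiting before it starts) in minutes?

LPT (decreasing processing time): J1 J4 J3 J2.
J1: waits 0, runs 0→8
J4: waits 8, runs 8→15
J3: waits 15, runs 15→20
J2: waits 20, runs 20→24
Sum = 0+8+15+20 = 43.
SPT (increasing processing time): J2 J3 J4 J1.
J2: waits 0, runs 0→4
J3: waits 4, runs 4→9
J4: waits 9, runs 9→16
J1: waits 16, runs 16→24
Sum = 0+4+9+16 = 29.
FIFO (arrival order): J1 J2 J3 J4.
J1: waits 0, runs 0→8
J2: waits 8, runs 8→12
J3: waits 12, runs 12→17
J4: waits 17, runs 17→24
Sum = 0+8+12+17 = 37.
EDD (increasing due date): J2 J4 J3 J1.
J2: waits 0, runs 0→4
J4: waits 4, runs 4→11
J3: waits 11, runs 11→16
J1: waits 16, runs 16→24
Sum = 0+4+11+16 = 31.
LPT 43, SPT 29, FIFO 37, EDD 31 → minimum 29.

29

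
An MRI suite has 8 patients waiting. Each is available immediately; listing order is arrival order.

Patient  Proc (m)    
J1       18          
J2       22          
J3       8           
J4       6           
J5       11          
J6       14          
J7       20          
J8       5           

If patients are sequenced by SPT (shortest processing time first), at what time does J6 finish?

SPT (increasing processing time): J8 J4 J3 J5 J6 J1 J7 J2.
J8: 0→5
J4: 5→11
J3: 11→19
J5: 19→30
J6: 30→44

44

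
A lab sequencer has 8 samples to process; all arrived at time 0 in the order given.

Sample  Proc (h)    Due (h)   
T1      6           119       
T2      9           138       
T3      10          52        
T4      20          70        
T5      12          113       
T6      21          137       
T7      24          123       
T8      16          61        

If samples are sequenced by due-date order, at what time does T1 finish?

64

EDD (increasing due date): T3 T8 T4 T5 T1 T7 T6 T2.
T3: 0→10
T8: 10→26
T4: 26→46
T5: 46→58
T1: 58→64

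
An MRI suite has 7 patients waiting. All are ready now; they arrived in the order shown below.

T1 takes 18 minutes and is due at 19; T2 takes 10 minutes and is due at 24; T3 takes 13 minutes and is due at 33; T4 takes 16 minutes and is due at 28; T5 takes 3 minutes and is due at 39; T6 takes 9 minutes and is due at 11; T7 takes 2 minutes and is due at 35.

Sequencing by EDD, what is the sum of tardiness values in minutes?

EDD (increasing due date): T6 T1 T2 T4 T3 T7 T5.
T6: 0→9, due 11, tardiness 0
T1: 9→27, due 19, tardiness 8
T2: 27→37, due 24, tardiness 13
T4: 37→53, due 28, tardiness 25
T3: 53→66, due 33, tardiness 33
T7: 66→68, due 35, tardiness 33
T5: 68→71, due 39, tardiness 32
Sum = 0+8+13+25+33+33+32 = 144.

144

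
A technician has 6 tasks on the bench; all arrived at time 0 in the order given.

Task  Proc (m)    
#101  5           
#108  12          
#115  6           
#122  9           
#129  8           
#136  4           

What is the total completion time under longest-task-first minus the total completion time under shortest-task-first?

LPT (decreasing processing time): #108 #122 #129 #115 #101 #136.
#108: 0→12
#122: 12→21
#129: 21→29
#115: 29→35
#101: 35→40
#136: 40→44
Sum = 12+21+29+35+40+44 = 181.
SPT (increasing processing time): #136 #101 #115 #129 #122 #108.
#136: 0→4
#101: 4→9
#115: 9→15
#129: 15→23
#122: 23→32
#108: 32→44
Sum = 4+9+15+23+32+44 = 127.
Difference = 181 − 127 = 54.

54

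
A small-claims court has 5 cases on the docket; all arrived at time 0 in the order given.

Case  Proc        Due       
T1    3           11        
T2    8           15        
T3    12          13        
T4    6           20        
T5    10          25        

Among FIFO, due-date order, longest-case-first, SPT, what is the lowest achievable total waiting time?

56

FIFO (arrival order): T1 T2 T3 T4 T5.
T1: waits 0, runs 0→3
T2: waits 3, runs 3→11
T3: waits 11, runs 11→23
T4: waits 23, runs 23→29
T5: waits 29, runs 29→39
Sum = 0+3+11+23+29 = 66.
EDD (increasing due date): T1 T3 T2 T4 T5.
T1: waits 0, runs 0→3
T3: waits 3, runs 3→15
T2: waits 15, runs 15→23
T4: waits 23, runs 23→29
T5: waits 29, runs 29→39
Sum = 0+3+15+23+29 = 70.
LPT (decreasing processing time): T3 T5 T2 T4 T1.
T3: waits 0, runs 0→12
T5: waits 12, runs 12→22
T2: waits 22, runs 22→30
T4: waits 30, runs 30→36
T1: waits 36, runs 36→39
Sum = 0+12+22+30+36 = 100.
SPT (increasing processing time): T1 T4 T2 T5 T3.
T1: waits 0, runs 0→3
T4: waits 3, runs 3→9
T2: waits 9, runs 9→17
T5: waits 17, runs 17→27
T3: waits 27, runs 27→39
Sum = 0+3+9+17+27 = 56.
FIFO 66, EDD 70, LPT 100, SPT 56 → minimum 56.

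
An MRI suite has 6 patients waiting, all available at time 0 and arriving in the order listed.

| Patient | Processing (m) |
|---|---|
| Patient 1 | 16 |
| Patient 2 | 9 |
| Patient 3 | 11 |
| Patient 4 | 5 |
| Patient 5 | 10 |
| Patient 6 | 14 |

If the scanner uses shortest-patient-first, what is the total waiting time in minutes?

SPT (increasing processing time): Patient 4 Patient 2 Patient 5 Patient 3 Patient 6 Patient 1.
Patient 4: waits 0, runs 0→5
Patient 2: waits 5, runs 5→14
Patient 5: waits 14, runs 14→24
Patient 3: waits 24, runs 24→35
Patient 6: waits 35, runs 35→49
Patient 1: waits 49, runs 49→65
Sum = 0+5+14+24+35+49 = 127.

127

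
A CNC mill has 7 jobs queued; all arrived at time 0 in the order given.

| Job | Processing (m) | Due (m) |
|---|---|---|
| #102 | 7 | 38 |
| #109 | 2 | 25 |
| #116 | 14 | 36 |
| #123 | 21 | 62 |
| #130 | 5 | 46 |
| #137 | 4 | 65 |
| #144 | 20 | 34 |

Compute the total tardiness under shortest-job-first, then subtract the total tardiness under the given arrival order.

-13

SPT (increasing processing time): #109 #137 #130 #102 #116 #144 #123.
#109: 0→2, due 25, tardiness 0
#137: 2→6, due 65, tardiness 0
#130: 6→11, due 46, tardiness 0
#102: 11→18, due 38, tardiness 0
#116: 18→32, due 36, tardiness 0
#144: 32→52, due 34, tardiness 18
#123: 52→73, due 62, tardiness 11
Sum = 0+0+0+0+0+18+11 = 29.
FIFO (arrival order): #102 #109 #116 #123 #130 #137 #144.
#102: 0→7, due 38, tardiness 0
#109: 7→9, due 25, tardiness 0
#116: 9→23, due 36, tardiness 0
#123: 23→44, due 62, tardiness 0
#130: 44→49, due 46, tardiness 3
#137: 49→53, due 65, tardiness 0
#144: 53→73, due 34, tardiness 39
Sum = 0+0+0+0+3+0+39 = 42.
Difference = 29 − 42 = -13.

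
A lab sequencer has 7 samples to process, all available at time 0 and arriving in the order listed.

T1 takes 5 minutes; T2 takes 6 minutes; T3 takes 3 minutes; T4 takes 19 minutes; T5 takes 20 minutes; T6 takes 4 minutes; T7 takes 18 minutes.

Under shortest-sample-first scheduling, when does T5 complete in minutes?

SPT (increasing processing time): T3 T6 T1 T2 T7 T4 T5.
T3: 0→3
T6: 3→7
T1: 7→12
T2: 12→18
T7: 18→36
T4: 36→55
T5: 55→75

75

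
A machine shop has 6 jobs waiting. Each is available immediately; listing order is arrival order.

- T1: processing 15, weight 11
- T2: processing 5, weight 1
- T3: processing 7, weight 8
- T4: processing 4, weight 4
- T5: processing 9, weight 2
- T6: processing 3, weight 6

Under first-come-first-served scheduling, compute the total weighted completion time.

FIFO (arrival order): T1 T2 T3 T4 T5 T6.
T1: finishes 15, weight 11, w·C = 165
T2: finishes 20, weight 1, w·C = 20
T3: finishes 27, weight 8, w·C = 216
T4: finishes 31, weight 4, w·C = 124
T5: finishes 40, weight 2, w·C = 80
T6: finishes 43, weight 6, w·C = 258
Sum = 165+20+216+124+80+258 = 863.

863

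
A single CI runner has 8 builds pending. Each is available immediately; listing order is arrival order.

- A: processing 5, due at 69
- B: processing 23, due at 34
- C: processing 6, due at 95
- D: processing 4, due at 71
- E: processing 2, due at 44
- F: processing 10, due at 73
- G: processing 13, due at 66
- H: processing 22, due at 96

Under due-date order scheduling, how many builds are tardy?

EDD (increasing due date): B E G A D F C H.
B: 0→23, due 34, tardiness 0
E: 23→25, due 44, tardiness 0
G: 25→38, due 66, tardiness 0
A: 38→43, due 69, tardiness 0
D: 43→47, due 71, tardiness 0
F: 47→57, due 73, tardiness 0
C: 57→63, due 95, tardiness 0
H: 63→85, due 96, tardiness 0
Late builds: 0.

0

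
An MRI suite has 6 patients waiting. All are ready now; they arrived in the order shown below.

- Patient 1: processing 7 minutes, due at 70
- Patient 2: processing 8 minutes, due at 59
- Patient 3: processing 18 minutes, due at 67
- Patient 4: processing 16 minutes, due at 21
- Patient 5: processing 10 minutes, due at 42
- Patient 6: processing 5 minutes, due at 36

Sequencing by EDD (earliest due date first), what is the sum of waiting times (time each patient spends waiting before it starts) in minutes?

EDD (increasing due date): Patient 4 Patient 6 Patient 5 Patient 2 Patient 3 Patient 1.
Patient 4: waits 0, runs 0→16
Patient 6: waits 16, runs 16→21
Patient 5: waits 21, runs 21→31
Patient 2: waits 31, runs 31→39
Patient 3: waits 39, runs 39→57
Patient 1: waits 57, runs 57→64
Sum = 0+16+21+31+39+57 = 164.

164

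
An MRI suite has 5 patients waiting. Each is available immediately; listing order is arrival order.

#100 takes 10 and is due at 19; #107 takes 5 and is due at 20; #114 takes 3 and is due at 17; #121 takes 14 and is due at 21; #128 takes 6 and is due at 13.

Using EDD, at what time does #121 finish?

EDD (increasing due date): #128 #114 #100 #107 #121.
#128: 0→6
#114: 6→9
#100: 9→19
#107: 19→24
#121: 24→38

38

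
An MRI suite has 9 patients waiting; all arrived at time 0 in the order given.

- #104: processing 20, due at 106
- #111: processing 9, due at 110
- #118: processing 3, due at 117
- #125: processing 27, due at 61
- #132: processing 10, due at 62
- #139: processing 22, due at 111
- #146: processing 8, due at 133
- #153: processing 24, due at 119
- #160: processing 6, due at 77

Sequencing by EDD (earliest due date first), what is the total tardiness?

2

EDD (increasing due date): #125 #132 #160 #104 #111 #139 #118 #153 #146.
#125: 0→27, due 61, tardiness 0
#132: 27→37, due 62, tardiness 0
#160: 37→43, due 77, tardiness 0
#104: 43→63, due 106, tardiness 0
#111: 63→72, due 110, tardiness 0
#139: 72→94, due 111, tardiness 0
#118: 94→97, due 117, tardiness 0
#153: 97→121, due 119, tardiness 2
#146: 121→129, due 133, tardiness 0
Sum = 0+0+0+0+0+0+0+2+0 = 2.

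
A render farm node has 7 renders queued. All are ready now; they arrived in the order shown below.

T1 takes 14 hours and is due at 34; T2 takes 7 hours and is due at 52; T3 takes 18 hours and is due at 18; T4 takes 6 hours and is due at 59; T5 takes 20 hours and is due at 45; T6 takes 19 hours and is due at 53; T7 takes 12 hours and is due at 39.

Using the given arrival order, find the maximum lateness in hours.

FIFO (arrival order): T1 T2 T3 T4 T5 T6 T7.
T1: 0→14, due 34, lateness -20
T2: 14→21, due 52, lateness -31
T3: 21→39, due 18, lateness 21
T4: 39→45, due 59, lateness -14
T5: 45→65, due 45, lateness 20
T6: 65→84, due 53, lateness 31
T7: 84→96, due 39, lateness 57
Maximum = 57.

57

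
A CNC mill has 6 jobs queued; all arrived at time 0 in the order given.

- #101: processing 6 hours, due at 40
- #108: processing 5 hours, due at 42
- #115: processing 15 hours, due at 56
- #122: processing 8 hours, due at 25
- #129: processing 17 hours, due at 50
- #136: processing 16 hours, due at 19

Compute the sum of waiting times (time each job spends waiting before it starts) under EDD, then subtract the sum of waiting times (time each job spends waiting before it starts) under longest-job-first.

-59

EDD (increasing due date): #136 #122 #101 #108 #129 #115.
#136: waits 0, runs 0→16
#122: waits 16, runs 16→24
#101: waits 24, runs 24→30
#108: waits 30, runs 30→35
#129: waits 35, runs 35→52
#115: waits 52, runs 52→67
Sum = 0+16+24+30+35+52 = 157.
LPT (decreasing processing time): #129 #136 #115 #122 #101 #108.
#129: waits 0, runs 0→17
#136: waits 17, runs 17→33
#115: waits 33, runs 33→48
#122: waits 48, runs 48→56
#101: waits 56, runs 56→62
#108: waits 62, runs 62→67
Sum = 0+17+33+48+56+62 = 216.
Difference = 157 − 216 = -59.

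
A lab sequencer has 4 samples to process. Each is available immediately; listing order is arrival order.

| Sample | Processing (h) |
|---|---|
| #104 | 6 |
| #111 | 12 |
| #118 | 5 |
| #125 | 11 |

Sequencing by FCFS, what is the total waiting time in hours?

FIFO (arrival order): #104 #111 #118 #125.
#104: waits 0, runs 0→6
#111: waits 6, runs 6→18
#118: waits 18, runs 18→23
#125: waits 23, runs 23→34
Sum = 0+6+18+23 = 47.

47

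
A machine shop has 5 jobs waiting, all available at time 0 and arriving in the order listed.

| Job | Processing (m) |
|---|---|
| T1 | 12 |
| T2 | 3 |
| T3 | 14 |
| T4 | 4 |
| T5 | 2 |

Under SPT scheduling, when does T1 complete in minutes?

SPT (increasing processing time): T5 T2 T4 T1 T3.
T5: 0→2
T2: 2→5
T4: 5→9
T1: 9→21

21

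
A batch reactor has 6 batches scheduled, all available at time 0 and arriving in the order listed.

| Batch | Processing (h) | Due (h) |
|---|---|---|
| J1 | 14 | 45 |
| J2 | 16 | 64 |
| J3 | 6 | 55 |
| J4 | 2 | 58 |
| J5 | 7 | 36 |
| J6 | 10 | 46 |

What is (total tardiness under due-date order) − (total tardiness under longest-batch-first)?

-11

EDD (increasing due date): J5 J1 J6 J3 J4 J2.
J5: 0→7, due 36, tardiness 0
J1: 7→21, due 45, tardiness 0
J6: 21→31, due 46, tardiness 0
J3: 31→37, due 55, tardiness 0
J4: 37→39, due 58, tardiness 0
J2: 39→55, due 64, tardiness 0
Sum = 0+0+0+0+0+0 = 0.
LPT (decreasing processing time): J2 J1 J6 J5 J3 J4.
J2: 0→16, due 64, tardiness 0
J1: 16→30, due 45, tardiness 0
J6: 30→40, due 46, tardiness 0
J5: 40→47, due 36, tardiness 11
J3: 47→53, due 55, tardiness 0
J4: 53→55, due 58, tardiness 0
Sum = 0+0+0+11+0+0 = 11.
Difference = 0 − 11 = -11.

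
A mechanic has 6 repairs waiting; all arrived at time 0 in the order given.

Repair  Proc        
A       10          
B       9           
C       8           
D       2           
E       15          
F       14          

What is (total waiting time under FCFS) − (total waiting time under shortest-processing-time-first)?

FIFO (arrival order): A B C D E F.
A: waits 0, runs 0→10
B: waits 10, runs 10→19
C: waits 19, runs 19→27
D: waits 27, runs 27→29
E: waits 29, runs 29→44
F: waits 44, runs 44→58
Sum = 0+10+19+27+29+44 = 129.
SPT (increasing processing time): D C B A F E.
D: waits 0, runs 0→2
C: waits 2, runs 2→10
B: waits 10, runs 10→19
A: waits 19, runs 19→29
F: waits 29, runs 29→43
E: waits 43, runs 43→58
Sum = 0+2+10+19+29+43 = 103.
Difference = 129 − 103 = 26.

26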